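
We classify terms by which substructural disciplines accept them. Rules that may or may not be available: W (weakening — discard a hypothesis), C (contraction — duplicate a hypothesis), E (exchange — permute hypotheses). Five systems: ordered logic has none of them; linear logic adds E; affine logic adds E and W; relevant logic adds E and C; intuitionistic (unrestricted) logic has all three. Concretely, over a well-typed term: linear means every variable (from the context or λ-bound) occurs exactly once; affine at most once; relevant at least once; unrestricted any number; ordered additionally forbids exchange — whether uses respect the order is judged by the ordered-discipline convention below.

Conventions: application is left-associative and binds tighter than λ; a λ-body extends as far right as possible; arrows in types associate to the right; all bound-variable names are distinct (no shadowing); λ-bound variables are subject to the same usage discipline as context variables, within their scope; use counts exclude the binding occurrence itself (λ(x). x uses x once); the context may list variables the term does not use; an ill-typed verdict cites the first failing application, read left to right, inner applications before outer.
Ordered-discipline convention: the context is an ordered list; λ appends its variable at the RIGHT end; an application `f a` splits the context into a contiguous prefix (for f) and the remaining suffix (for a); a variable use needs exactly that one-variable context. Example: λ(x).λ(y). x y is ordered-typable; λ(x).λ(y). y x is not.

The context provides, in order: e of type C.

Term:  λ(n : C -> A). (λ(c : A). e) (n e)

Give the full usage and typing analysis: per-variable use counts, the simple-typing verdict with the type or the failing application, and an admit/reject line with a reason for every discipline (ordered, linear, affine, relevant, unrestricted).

use counts: e=2; n [bound]=1; c [bound]=0
use order (left to right): e, n, e
typing: ✓ — (C -> A) -> C
ordered ✗ (repeated use of e ×2; c never used (weakening))
linear ✗ (repeated use of e ×2; c never used (weakening))
affine ✗ (repeated use of e ×2)
relevant ✗ (c never used (weakening))
unrestricted ✓ (typability at (C -> A) -> C is all that's needed)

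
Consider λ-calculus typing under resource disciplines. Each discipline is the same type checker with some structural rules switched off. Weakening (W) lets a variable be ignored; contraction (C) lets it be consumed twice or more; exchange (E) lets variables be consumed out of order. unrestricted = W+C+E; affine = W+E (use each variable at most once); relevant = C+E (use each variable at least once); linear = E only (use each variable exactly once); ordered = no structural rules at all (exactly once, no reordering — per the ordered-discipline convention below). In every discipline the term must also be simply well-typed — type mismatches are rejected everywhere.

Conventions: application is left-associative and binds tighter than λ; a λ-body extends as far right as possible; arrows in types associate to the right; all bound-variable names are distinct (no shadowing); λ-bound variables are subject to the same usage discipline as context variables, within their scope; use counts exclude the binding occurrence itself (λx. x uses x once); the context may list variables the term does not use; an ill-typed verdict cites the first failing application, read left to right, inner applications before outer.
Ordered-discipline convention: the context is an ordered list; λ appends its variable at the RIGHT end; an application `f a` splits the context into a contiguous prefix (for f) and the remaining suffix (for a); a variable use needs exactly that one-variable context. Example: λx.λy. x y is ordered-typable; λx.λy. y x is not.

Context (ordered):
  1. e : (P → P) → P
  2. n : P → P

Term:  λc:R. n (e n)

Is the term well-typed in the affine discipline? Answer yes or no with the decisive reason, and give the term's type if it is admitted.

no — needs contraction — n ×2
variable uses: e: 1×; n: 2×; c (bound): 0×
left-to-right use order: n, e, n
typing: well-typed — term : R → P
summary: ordered ✗ · linear ✗ · affine ✗ · relevant ✗ · unrestricted ✓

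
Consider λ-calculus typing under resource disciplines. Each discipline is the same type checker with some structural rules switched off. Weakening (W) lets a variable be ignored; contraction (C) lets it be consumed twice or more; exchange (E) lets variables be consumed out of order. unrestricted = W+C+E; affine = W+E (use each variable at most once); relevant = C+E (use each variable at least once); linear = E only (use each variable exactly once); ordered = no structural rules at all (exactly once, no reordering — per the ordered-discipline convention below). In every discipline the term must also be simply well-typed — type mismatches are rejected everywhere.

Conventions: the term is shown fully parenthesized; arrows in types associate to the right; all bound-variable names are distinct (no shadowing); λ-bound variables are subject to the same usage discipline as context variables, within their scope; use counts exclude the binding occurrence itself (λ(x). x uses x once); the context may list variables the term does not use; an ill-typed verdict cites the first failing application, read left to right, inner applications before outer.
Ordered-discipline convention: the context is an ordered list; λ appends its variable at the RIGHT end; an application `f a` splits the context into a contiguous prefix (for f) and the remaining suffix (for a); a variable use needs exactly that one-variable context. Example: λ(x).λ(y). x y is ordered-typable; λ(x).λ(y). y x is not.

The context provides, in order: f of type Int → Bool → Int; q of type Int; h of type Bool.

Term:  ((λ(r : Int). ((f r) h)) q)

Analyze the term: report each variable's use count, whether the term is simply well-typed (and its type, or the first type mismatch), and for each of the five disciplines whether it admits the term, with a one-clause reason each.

variable uses: f: 1×; q: 1×; h: 1×; r [bound]: 1×
order of uses: f, r, h, q
typing: ✓ — Int
ordered: ✗ — needs exchange: uses follow f, r, h, q
linear: ✓ — each of f, q, h, r used exactly once
affine: ✓ — none of f, q, h, r used more than once
relevant: ✓ — every one of f, q, h, r appears
unrestricted: ✓ — type-checks (Int) and nothing is barred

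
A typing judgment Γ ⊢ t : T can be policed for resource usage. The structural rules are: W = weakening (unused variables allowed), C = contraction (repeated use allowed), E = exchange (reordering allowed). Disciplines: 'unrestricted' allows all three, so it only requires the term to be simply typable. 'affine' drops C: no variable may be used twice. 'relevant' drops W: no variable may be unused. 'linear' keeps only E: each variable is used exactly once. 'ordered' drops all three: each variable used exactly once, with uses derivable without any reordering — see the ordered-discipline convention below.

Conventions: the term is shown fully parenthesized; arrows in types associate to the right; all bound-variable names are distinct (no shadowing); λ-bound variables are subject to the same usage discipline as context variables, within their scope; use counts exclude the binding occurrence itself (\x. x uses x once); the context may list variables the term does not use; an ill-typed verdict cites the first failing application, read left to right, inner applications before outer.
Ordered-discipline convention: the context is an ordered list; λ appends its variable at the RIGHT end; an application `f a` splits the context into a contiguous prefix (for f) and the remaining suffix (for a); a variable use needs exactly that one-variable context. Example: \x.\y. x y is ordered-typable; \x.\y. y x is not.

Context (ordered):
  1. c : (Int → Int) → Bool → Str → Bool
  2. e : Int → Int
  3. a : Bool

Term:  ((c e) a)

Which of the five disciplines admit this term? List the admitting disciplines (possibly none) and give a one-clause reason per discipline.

admitted in: ordered, linear, affine, relevant, unrestricted
variable uses: c: 1×; e: 1×; a: 1×
order of uses: c, e, a
typing: ✓ — Str → Bool
ordered ✓ (single-use (c, e, a), ordered derivation ok)
linear ✓ (c, e, a: one use apiece)
affine ✓ (at most one use each (c, e, a))
relevant ✓ (c, e, a: all used, weakening unneeded)
unrestricted ✓ (typability at Str → Bool is all that's needed)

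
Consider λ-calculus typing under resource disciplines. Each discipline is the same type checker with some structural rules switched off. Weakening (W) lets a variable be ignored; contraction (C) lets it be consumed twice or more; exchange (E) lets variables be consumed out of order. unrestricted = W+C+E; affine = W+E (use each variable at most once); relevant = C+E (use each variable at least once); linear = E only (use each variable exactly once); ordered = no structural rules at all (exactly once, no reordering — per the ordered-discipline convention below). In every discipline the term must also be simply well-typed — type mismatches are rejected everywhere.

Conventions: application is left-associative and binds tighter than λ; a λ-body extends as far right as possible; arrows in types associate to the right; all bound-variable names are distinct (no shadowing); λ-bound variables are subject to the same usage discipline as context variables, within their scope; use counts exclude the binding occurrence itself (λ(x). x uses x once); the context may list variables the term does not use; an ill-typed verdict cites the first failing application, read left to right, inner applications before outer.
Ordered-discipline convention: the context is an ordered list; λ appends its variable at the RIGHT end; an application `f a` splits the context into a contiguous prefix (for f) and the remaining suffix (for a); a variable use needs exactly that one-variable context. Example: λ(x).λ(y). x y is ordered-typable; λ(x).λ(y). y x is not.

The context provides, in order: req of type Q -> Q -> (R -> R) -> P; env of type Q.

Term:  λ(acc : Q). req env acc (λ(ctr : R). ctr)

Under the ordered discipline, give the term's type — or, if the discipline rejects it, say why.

term : Q -> P
usage: req: 1, env: 1, acc [bound]: 1, ctr [bound]: 1
use order (left to right): req, env, acc, ctr
typing: well-typed at Q -> P
all disciplines: ordered ✓, linear ✓, affine ✓, relevant ✓, unrestricted ✓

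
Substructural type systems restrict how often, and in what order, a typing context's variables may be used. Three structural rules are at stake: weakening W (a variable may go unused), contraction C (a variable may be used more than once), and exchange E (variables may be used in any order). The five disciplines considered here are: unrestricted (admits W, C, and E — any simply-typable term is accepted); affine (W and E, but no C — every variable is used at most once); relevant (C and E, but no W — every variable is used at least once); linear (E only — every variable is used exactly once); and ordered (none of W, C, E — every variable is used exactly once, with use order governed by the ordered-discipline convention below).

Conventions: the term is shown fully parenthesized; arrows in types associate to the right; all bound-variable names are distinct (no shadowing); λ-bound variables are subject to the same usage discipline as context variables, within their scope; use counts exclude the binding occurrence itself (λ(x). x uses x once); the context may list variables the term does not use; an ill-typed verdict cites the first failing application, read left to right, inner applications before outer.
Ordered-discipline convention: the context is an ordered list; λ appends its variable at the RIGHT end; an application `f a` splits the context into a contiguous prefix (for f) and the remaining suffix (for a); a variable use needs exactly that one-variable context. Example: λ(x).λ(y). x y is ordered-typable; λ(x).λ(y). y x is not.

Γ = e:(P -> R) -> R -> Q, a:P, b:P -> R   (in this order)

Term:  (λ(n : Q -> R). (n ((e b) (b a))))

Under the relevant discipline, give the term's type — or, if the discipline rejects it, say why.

term : (Q -> R) -> R
counts: e ×1; a ×1; b ×2; n [bound] ×1
use order (left to right): n, e, b, b, a
typing: ✓ — (Q -> R) -> R
summary: ordered ✗, linear ✗, affine ✗, relevant ✓, unrestricted ✓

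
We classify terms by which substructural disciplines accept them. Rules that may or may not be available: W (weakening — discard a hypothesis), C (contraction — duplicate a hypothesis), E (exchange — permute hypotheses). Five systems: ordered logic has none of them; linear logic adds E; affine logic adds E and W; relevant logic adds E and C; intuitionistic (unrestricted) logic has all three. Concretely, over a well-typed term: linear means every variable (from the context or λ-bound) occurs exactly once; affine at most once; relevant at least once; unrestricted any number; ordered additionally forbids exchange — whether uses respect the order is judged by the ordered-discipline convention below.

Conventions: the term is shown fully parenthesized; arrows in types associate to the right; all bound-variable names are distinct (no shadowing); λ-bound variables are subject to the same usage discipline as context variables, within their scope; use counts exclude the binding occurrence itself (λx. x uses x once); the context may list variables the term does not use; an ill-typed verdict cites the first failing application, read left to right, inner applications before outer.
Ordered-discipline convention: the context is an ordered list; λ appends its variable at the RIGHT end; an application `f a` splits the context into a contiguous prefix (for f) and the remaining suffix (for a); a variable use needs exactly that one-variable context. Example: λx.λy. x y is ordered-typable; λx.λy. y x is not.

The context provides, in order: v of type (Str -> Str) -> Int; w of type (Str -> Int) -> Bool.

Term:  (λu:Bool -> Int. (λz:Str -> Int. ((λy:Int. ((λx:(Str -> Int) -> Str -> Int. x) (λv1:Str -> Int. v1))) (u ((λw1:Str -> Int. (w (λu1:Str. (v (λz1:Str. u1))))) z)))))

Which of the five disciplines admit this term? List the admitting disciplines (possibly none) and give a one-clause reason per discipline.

admitted by: affine, unrestricted
counts: v ×1; w ×1; u (λ-bound) ×1; z (λ-bound) ×1; y (λ-bound) ×0; x (λ-bound) ×1; v1 (λ-bound) ×1; w1 (λ-bound) ×0; u1 (λ-bound) ×1; z1 (λ-bound) ×0
uses in reading order: x, v1, u, w, v, u1, z
typing: well-typed — term : (Bool -> Int) -> (Str -> Int) -> (Str -> Int) -> Str -> Int
ordered: ✗ — needs weakening: y, w1, z1 unused
linear: ✗ — needs weakening: y, w1, z1 unused
affine: ✓ — no duplicate uses among v, w, u, z, y, x, v1, w1, u1, z1
relevant: ✗ — needs weakening: y, w1, z1 unused
unrestricted: ✓ — well-typed at (Bool -> Int) -> (Str -> Int) -> (Str -> Int) -> Str -> Int; no restrictions here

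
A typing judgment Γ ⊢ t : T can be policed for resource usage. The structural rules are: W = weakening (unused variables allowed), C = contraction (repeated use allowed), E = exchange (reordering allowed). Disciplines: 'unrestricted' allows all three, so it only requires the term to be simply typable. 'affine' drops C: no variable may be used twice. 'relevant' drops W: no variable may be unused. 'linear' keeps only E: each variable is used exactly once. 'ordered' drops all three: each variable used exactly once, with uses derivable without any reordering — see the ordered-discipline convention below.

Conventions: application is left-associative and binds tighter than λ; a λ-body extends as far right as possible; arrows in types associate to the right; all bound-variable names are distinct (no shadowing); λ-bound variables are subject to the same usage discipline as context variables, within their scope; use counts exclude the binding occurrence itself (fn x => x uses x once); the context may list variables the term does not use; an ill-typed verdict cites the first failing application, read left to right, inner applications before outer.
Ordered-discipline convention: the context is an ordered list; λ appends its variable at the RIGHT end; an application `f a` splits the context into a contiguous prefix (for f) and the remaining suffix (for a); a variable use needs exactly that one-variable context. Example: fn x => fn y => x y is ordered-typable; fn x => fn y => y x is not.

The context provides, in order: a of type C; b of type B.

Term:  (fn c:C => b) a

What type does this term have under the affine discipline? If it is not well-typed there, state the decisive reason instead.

term : B
variable uses: a: 1×; b: 1×; c (λ-bound): 0×
left-to-right use order: b, a
typing: ✓ — B
all disciplines: ordered ✗, linear ✗, affine ✓, relevant ✗, unrestricted ✓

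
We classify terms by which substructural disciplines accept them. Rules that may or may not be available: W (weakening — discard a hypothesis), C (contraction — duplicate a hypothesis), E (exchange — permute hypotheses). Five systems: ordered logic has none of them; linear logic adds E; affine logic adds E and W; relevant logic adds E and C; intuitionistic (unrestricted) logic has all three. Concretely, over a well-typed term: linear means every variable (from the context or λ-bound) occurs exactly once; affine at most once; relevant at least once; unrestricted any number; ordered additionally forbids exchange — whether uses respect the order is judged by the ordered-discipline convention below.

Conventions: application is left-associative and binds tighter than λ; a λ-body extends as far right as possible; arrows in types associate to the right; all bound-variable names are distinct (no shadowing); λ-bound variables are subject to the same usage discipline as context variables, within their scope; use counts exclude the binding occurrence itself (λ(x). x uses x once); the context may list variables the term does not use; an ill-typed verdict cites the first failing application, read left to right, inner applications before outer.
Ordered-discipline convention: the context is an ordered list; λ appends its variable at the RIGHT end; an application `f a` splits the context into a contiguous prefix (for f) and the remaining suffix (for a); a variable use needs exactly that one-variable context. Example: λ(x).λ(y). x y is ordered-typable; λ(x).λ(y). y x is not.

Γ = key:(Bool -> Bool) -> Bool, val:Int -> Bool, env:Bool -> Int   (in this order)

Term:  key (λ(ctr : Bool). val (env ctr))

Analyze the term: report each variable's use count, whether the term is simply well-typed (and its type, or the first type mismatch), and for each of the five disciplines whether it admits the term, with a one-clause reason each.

usage: key=1, val=1, env=1, ctr [bound]=1
left-to-right use order: key, val, env, ctr
typing: well-typed — term : Bool
ordered: ✓, single-use (key, val, env, ctr), ordered derivation ok
linear: ✓, single use per variable (key, val, env, ctr)
affine: ✓, none of key, val, env, ctr used more than once
relevant: ✓, at least one use each (key, val, env, ctr)
unrestricted: ✓, well-typed at Bool; no restrictions here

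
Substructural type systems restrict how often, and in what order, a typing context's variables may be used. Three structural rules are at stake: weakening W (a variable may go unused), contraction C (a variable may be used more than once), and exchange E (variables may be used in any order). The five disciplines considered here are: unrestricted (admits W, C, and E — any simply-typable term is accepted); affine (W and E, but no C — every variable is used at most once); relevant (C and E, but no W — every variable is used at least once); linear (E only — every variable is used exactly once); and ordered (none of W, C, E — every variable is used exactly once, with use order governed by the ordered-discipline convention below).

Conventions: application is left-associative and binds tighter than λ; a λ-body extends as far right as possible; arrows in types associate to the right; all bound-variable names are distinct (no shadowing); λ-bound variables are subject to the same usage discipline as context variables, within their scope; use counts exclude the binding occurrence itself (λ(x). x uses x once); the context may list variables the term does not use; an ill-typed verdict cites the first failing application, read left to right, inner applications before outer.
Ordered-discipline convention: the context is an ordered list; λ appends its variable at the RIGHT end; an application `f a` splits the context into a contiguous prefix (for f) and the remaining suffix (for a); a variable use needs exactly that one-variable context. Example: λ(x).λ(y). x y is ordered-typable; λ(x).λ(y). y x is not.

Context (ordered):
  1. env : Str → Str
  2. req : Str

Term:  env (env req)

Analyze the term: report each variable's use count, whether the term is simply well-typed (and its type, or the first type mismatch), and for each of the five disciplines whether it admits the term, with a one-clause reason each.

usage: env: 2×; req: 1×
order of uses: env, env, req
typing: well-typed — term : Str
ordered: ✗ — env ×2 used more than once (contraction)
linear: ✗ — env ×2 used more than once (contraction)
affine: ✗ — env ×2 used more than once (contraction)
relevant: ✓ — env, req: all used, weakening unneeded
unrestricted: ✓ — simply typable at Str; W, C, E all held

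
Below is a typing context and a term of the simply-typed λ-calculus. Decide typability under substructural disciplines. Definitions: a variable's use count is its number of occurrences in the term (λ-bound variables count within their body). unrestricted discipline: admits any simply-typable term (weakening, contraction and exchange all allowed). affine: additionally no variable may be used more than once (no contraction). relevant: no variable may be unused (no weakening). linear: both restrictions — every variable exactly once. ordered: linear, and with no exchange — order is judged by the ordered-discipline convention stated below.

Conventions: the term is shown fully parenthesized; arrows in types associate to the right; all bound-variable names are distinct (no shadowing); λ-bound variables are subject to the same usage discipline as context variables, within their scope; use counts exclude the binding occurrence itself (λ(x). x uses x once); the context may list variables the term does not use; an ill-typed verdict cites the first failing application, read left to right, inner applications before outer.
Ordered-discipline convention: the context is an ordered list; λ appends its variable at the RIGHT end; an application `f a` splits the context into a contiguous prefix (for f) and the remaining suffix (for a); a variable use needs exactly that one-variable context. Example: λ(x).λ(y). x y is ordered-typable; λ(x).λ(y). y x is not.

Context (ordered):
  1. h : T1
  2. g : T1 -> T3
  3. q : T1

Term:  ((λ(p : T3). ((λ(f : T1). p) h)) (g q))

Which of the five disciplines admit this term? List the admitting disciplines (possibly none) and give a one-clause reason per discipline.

admitted by: affine, unrestricted
usage: h=1, g=1, q=1, p [bound]=1, f [bound]=0
uses in reading order: p, h, g, q
typing: well-typed — term : T3
ordered: ✗, unused: f — weakening required
linear: ✗, unused: f — weakening required
affine: ✓, h, g, q, p, f: no repeats, contraction unneeded
relevant: ✗, unused: f — weakening required
unrestricted: ✓, type-checks (T3) and nothing is barred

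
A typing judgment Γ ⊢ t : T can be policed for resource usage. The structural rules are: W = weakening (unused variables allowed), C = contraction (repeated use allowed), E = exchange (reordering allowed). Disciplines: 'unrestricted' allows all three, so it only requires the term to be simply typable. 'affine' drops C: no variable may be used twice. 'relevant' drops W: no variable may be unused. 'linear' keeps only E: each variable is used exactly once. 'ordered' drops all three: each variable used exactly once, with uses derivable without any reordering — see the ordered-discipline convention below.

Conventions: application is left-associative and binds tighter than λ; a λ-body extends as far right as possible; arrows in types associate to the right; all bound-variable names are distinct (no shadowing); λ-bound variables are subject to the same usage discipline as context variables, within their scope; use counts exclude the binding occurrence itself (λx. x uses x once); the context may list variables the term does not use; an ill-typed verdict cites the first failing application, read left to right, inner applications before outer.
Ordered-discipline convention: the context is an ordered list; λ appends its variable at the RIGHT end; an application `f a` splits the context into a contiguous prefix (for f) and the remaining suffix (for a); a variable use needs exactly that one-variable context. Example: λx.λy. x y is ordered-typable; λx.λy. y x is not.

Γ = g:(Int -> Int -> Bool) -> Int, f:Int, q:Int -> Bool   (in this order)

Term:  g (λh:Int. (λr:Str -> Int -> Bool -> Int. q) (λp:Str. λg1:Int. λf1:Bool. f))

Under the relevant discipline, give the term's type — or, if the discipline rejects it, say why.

not well-typed under relevant — needs weakening: h, r, p, g1, f1 unused
usage: g ×1, f ×1, q ×1, h [bound] ×0, r [bound] ×0, p [bound] ×0, g1 [bound] ×0, f1 [bound] ×0
left-to-right use order: g, q, f
typing: the term checks, with type Int
per-discipline verdicts: ordered ✗ | linear ✗ | affine ✓ | relevant ✗ | unrestricted ✓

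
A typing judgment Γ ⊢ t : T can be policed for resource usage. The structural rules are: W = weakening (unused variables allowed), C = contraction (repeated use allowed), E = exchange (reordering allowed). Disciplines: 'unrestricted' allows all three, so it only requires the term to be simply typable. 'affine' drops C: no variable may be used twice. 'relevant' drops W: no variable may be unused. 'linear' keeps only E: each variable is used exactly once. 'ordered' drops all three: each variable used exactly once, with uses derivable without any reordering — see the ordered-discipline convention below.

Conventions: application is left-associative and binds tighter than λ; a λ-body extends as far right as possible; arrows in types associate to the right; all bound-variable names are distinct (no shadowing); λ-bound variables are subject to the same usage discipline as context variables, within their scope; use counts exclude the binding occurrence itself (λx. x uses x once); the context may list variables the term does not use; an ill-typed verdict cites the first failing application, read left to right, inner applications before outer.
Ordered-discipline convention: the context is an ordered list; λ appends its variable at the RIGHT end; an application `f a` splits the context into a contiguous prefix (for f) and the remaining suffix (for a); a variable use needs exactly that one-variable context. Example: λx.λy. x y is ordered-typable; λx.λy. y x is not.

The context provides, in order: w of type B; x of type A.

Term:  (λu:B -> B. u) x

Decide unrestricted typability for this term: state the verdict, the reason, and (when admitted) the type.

no — not simply typable
counts: w=0, x=1, u (bound)=1
left-to-right use order: u, x
typing: ill-typed: an argument A mismatches the expected B -> B
across the five disciplines: ordered ✗; linear ✗; affine ✗; relevant ✗; unrestricted ✗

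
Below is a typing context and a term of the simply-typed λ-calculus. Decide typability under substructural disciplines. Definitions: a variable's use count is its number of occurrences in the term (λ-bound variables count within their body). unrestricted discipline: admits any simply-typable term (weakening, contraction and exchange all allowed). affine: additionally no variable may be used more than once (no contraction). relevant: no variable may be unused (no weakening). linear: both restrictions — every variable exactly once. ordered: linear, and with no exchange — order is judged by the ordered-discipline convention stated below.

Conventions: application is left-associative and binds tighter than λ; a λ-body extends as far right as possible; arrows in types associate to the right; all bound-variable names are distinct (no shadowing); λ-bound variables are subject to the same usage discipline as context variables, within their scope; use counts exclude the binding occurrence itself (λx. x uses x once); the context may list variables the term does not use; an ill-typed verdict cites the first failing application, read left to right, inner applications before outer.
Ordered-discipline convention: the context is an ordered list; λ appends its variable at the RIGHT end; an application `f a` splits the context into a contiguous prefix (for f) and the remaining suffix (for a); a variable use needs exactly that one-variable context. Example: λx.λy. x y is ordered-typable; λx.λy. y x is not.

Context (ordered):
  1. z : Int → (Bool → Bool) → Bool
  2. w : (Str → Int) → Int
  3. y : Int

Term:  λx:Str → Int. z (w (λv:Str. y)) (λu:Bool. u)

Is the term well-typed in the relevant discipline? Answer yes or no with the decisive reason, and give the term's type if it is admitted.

no — unused: x, v — weakening required
variable uses: z=1; w=1; y=1; x [bound]=0; v [bound]=0; u [bound]=1
use order (left to right): z, w, y, u
typing: well-typed — term : (Str → Int) → Bool
per-discipline verdicts: ordered ✗ | linear ✗ | affine ✓ | relevant ✗ | unrestricted ✓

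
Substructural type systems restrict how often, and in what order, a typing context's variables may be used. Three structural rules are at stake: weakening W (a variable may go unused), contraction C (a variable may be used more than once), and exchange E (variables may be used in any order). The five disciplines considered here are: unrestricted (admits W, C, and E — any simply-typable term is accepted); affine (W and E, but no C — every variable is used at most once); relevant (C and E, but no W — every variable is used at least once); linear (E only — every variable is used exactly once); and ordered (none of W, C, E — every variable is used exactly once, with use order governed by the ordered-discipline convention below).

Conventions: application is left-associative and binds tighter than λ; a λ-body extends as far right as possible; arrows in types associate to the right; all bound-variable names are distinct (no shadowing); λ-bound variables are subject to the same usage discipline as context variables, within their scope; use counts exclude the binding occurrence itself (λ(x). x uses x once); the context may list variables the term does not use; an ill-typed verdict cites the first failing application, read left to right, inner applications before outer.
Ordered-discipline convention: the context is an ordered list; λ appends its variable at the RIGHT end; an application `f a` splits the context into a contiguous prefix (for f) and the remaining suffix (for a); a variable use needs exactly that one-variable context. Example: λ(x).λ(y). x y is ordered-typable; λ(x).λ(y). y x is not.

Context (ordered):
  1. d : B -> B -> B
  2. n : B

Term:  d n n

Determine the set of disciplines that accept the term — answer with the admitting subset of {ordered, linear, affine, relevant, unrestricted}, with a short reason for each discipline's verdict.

admitted in: relevant, unrestricted
use counts: d=1; n=2
order of uses: d, n, n
typing: well-typed at B
ordered: ✗ — uses contraction: n ×2
linear: ✗ — uses contraction: n ×2
affine: ✗ — uses contraction: n ×2
relevant: ✓ — d, n: all used, weakening unneeded
unrestricted: ✓ — typability at B is all that's needed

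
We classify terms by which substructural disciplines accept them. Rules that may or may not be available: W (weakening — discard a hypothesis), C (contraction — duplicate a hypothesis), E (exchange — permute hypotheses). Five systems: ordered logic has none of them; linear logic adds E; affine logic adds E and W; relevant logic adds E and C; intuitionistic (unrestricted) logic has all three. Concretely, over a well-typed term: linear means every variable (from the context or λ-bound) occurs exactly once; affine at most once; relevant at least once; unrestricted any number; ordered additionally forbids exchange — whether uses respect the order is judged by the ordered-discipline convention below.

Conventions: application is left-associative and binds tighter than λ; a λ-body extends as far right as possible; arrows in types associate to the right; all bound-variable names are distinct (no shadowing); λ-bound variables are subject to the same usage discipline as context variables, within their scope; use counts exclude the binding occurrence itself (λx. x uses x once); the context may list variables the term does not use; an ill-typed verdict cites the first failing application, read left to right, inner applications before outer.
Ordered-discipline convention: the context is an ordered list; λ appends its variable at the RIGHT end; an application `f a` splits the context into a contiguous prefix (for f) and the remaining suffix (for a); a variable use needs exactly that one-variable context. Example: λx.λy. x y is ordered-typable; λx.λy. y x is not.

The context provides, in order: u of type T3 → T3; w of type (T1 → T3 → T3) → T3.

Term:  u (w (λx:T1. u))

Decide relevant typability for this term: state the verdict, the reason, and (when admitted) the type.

no — x left unused
counts: u ×2, w ×1, x (bound) ×0
use order (left to right): u, w, u
typing: well-typed — term : T3
all disciplines: ordered ✗ | linear ✗ | affine ✗ | relevant ✗ | unrestricted ✓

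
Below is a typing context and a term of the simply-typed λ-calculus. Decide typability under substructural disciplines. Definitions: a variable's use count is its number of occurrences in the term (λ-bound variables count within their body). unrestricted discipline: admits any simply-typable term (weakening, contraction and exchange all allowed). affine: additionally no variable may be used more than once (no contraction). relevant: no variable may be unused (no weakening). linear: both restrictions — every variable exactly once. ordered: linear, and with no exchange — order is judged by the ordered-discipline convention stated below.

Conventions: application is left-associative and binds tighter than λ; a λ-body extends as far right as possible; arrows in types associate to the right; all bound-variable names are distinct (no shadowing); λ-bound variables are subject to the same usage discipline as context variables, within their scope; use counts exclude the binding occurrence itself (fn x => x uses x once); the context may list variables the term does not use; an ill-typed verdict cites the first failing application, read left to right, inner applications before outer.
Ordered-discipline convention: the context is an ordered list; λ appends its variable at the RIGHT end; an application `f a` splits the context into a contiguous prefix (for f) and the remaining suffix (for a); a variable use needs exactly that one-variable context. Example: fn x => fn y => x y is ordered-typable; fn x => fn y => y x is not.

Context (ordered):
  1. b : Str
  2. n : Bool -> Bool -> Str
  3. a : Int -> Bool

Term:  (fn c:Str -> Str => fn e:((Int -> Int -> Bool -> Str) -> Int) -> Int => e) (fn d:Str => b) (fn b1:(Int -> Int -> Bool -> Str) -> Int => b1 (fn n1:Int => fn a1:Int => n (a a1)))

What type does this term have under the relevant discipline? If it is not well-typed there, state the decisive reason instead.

not well-typed under relevant — c, d, n1 never used (weakening)
use counts: b ×1, n ×1, a ×1, c [bound] ×0, e [bound] ×1, d [bound] ×0, b1 [bound] ×1, n1 [bound] ×0, a1 [bound] ×1
left-to-right use order: e, b, b1, n, a, a1
typing: well-typed at ((Int -> Int -> Bool -> Str) -> Int) -> Int
all disciplines: ordered ✗; linear ✗; affine ✓; relevant ✗; unrestricted ✓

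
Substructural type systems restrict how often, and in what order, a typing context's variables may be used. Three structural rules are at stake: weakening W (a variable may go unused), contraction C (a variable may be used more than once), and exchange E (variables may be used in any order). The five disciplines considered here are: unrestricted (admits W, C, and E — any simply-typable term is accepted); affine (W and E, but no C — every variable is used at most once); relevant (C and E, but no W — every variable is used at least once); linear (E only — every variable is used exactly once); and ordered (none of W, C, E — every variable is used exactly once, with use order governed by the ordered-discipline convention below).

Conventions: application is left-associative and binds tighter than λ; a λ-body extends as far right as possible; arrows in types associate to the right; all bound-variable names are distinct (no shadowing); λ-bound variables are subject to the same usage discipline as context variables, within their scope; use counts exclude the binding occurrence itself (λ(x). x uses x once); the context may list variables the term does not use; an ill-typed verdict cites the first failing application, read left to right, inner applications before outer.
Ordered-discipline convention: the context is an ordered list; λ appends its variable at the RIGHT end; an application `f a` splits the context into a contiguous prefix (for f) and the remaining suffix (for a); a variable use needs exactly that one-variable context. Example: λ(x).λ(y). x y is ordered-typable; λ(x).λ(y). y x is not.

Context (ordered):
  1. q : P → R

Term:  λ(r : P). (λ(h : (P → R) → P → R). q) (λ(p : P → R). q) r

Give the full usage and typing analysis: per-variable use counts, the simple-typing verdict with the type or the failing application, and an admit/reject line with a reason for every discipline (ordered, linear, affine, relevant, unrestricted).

use counts: q=2; r (bound)=1; h (bound)=0; p (bound)=0
left-to-right use order: q, q, r
typing: the term checks, with type P → R
ordered ✗ (uses contraction: q ×2; h, p never used (weakening))
linear ✗ (uses contraction: q ×2; h, p never used (weakening))
affine ✗ (uses contraction: q ×2)
relevant ✗ (h, p never used (weakening))
unrestricted ✓ (typability at P → R is all that's needed)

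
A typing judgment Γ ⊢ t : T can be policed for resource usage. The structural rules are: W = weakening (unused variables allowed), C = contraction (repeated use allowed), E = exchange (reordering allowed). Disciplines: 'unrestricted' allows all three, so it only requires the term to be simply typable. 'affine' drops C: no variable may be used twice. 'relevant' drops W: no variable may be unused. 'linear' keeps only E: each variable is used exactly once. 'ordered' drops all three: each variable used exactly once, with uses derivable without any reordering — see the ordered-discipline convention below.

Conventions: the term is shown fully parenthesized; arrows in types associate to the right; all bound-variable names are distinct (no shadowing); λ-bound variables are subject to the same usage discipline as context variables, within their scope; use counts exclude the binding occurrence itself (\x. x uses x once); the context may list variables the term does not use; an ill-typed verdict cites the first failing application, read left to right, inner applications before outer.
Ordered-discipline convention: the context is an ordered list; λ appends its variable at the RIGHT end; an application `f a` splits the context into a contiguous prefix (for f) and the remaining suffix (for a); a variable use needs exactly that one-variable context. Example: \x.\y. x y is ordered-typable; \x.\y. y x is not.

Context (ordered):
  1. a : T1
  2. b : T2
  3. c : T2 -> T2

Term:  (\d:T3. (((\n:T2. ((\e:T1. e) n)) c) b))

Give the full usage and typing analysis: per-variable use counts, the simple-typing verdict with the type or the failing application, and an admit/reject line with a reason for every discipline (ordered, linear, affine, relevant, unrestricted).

use counts: a: 0, b: 1, c: 1, d (λ-bound): 0, n (λ-bound): 1, e (λ-bound): 1
uses in reading order: e, n, c, b
typing: ill-typed: argument of type T2 where T1 is required
ordered ✗ (fails simple typing)
linear ✗ (a type mismatch blocks all five)
affine ✗ (the type mismatch rejects it)
relevant ✗ (not simply typable)
unrestricted ✗ (fails simple typing)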